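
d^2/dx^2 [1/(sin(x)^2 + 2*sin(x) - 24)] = 2*(-2*sin(x)^4 - 3*sin(x)^3 - 47*sin(x)^2 - 18*sin(x) + 28)/(sin(x)^2 + 2*sin(x) - 24)^3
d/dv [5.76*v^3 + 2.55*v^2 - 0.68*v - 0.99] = 17.28*v^2 + 5.1*v - 0.68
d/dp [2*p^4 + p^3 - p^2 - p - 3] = 8*p^3 + 3*p^2 - 2*p - 1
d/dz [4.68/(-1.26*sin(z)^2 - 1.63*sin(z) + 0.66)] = (11.7936*sin(z) + 7.6284)*cos(z)/(1.26*sin(z)^2 + 1.63*sin(z) - 0.66)^2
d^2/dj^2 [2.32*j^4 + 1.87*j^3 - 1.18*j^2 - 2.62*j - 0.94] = 27.84*j^2 + 11.22*j - 2.36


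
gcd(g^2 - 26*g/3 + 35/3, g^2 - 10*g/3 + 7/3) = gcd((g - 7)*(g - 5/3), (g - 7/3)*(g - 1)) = 1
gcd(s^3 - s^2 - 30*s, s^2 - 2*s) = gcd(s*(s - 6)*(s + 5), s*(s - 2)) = s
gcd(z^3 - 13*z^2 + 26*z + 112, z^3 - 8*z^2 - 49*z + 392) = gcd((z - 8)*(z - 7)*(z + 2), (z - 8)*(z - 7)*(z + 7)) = z^2 - 15*z + 56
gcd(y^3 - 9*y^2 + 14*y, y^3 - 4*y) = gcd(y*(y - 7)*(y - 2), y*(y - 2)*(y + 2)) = y^2 - 2*y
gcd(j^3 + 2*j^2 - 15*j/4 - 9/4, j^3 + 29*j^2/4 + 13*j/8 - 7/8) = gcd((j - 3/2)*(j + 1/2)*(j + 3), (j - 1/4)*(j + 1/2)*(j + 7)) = j + 1/2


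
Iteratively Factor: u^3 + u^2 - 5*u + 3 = (u - 1)*(u^2 + 2*u - 3) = (u - 1)*(u + 3)*(u - 1)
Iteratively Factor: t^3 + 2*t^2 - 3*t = (t + 3)*(t^2 - t) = t*(t + 3)*(t - 1)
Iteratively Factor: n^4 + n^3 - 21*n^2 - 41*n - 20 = (n + 1)*(n^3 - 21*n - 20) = (n - 5)*(n + 1)*(n^2 + 5*n + 4) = (n - 5)*(n + 1)*(n + 4)*(n + 1)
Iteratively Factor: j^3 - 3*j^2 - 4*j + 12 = (j - 2)*(j^2 - j - 6) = (j - 3)*(j - 2)*(j + 2)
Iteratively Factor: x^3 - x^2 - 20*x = (x + 4)*(x^2 - 5*x) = (x - 5)*(x + 4)*(x)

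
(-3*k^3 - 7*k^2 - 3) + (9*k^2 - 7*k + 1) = -3*k^3 + 2*k^2 - 7*k - 2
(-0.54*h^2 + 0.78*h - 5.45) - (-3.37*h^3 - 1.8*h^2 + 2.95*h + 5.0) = 3.37*h^3 + 1.26*h^2 - 2.17*h - 10.45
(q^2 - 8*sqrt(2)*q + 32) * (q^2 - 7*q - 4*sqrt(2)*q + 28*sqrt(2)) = q^4 - 12*sqrt(2)*q^3 - 7*q^3 + 96*q^2 + 84*sqrt(2)*q^2 - 672*q - 128*sqrt(2)*q + 896*sqrt(2)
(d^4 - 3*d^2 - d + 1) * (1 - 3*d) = -3*d^5 + d^4 + 9*d^3 - 4*d + 1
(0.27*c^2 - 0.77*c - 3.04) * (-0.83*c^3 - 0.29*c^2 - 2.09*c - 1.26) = -0.2241*c^5 + 0.5608*c^4 + 2.1822*c^3 + 2.1507*c^2 + 7.3238*c + 3.8304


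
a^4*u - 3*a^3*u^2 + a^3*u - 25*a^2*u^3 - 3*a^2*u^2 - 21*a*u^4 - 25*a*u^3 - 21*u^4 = (a - 7*u)*(a + u)*(a + 3*u)*(a*u + u)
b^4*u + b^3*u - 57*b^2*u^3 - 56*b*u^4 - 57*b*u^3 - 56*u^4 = (b - 8*u)*(b + u)*(b + 7*u)*(b*u + u)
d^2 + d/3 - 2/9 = (d - 1/3)*(d + 2/3)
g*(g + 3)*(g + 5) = g^3 + 8*g^2 + 15*g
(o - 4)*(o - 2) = o^2 - 6*o + 8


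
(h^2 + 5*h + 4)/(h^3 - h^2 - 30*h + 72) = (h^2 + 5*h + 4)/(h^3 - h^2 - 30*h + 72)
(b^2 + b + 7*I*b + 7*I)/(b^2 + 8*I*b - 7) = (b + 1)/(b + I)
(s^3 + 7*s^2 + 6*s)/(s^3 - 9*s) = (s^2 + 7*s + 6)/(s^2 - 9)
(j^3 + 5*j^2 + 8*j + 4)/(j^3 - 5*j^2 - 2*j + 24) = (j^2 + 3*j + 2)/(j^2 - 7*j + 12)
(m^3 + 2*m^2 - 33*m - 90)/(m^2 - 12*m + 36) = (m^2 + 8*m + 15)/(m - 6)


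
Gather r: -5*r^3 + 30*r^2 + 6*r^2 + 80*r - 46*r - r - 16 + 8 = -5*r^3 + 36*r^2 + 33*r - 8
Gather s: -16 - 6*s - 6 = -6*s - 22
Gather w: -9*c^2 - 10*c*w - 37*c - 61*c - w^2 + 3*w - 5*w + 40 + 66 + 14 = -9*c^2 - 98*c - w^2 + w*(-10*c - 2) + 120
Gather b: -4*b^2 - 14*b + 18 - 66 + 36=-4*b^2 - 14*b - 12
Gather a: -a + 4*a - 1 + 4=3*a + 3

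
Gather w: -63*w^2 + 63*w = -63*w^2 + 63*w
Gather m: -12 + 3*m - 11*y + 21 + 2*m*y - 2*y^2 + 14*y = m*(2*y + 3) - 2*y^2 + 3*y + 9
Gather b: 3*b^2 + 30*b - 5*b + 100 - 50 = 3*b^2 + 25*b + 50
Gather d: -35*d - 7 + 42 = 35 - 35*d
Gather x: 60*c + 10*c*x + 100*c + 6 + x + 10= 160*c + x*(10*c + 1) + 16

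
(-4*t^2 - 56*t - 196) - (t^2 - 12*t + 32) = -5*t^2 - 44*t - 228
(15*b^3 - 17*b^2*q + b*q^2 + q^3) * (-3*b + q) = -45*b^4 + 66*b^3*q - 20*b^2*q^2 - 2*b*q^3 + q^4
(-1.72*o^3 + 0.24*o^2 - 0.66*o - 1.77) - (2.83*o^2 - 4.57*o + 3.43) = -1.72*o^3 - 2.59*o^2 + 3.91*o - 5.2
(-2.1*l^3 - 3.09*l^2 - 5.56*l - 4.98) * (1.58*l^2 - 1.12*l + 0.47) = -3.318*l^5 - 2.5302*l^4 - 6.311*l^3 - 3.0935*l^2 + 2.9644*l - 2.3406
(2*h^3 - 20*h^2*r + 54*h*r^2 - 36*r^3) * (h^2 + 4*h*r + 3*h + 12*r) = 2*h^5 - 12*h^4*r + 6*h^4 - 26*h^3*r^2 - 36*h^3*r + 180*h^2*r^3 - 78*h^2*r^2 - 144*h*r^4 + 540*h*r^3 - 432*r^4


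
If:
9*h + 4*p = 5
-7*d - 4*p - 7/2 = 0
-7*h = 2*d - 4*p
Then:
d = -7/10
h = 2/5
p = 7/20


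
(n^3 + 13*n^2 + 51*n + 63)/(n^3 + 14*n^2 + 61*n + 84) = (n + 3)/(n + 4)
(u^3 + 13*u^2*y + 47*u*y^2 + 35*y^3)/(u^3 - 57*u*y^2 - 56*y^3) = (-u - 5*y)/(-u + 8*y)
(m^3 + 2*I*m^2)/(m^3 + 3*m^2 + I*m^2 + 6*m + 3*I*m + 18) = m^2*(m + 2*I)/(m^3 + m^2*(3 + I) + 3*m*(2 + I) + 18)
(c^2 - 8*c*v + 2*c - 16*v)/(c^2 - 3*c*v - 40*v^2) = (c + 2)/(c + 5*v)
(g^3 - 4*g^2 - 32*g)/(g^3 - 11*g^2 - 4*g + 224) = g/(g - 7)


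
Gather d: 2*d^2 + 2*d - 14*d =2*d^2 - 12*d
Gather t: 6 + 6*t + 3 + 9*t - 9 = 15*t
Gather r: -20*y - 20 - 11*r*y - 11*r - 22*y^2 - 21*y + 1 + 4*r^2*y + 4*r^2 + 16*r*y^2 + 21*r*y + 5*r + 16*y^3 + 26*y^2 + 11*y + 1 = r^2*(4*y + 4) + r*(16*y^2 + 10*y - 6) + 16*y^3 + 4*y^2 - 30*y - 18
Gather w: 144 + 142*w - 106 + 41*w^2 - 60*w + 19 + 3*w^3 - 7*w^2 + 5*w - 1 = 3*w^3 + 34*w^2 + 87*w + 56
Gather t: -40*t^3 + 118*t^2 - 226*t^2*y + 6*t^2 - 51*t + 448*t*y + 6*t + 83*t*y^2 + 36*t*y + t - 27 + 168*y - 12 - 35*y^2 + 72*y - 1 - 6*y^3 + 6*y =-40*t^3 + t^2*(124 - 226*y) + t*(83*y^2 + 484*y - 44) - 6*y^3 - 35*y^2 + 246*y - 40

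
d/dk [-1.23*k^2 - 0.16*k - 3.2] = -2.46*k - 0.16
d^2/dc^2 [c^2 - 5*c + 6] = 2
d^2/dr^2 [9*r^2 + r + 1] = 18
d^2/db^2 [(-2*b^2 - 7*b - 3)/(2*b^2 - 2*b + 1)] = 4*(-18*b^3 - 12*b^2 + 39*b - 11)/(8*b^6 - 24*b^5 + 36*b^4 - 32*b^3 + 18*b^2 - 6*b + 1)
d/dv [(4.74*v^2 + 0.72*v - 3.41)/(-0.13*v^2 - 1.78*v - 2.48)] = (-8.3436*v^2 - 24.397*v - 7.8554)/(0.0169*v^4 + 0.4628*v^3 + 3.8132*v^2 + 8.8288*v + 6.1504)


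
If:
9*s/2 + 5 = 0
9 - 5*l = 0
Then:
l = 9/5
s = -10/9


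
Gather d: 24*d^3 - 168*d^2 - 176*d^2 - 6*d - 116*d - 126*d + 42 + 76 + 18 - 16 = 24*d^3 - 344*d^2 - 248*d + 120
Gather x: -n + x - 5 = -n + x - 5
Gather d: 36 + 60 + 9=105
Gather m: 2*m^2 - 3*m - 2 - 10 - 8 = 2*m^2 - 3*m - 20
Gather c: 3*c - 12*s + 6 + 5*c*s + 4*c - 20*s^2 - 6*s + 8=c*(5*s + 7) - 20*s^2 - 18*s + 14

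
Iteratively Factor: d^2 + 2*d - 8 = (d + 4)*(d - 2)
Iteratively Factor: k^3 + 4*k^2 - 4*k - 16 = (k - 2)*(k^2 + 6*k + 8) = (k - 2)*(k + 4)*(k + 2)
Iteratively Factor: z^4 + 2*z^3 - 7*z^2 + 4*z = (z + 4)*(z^3 - 2*z^2 + z) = (z - 1)*(z + 4)*(z^2 - z) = (z - 1)^2*(z + 4)*(z)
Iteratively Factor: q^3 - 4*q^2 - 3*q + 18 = (q - 3)*(q^2 - q - 6) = (q - 3)^2*(q + 2)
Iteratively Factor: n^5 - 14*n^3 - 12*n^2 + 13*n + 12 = (n - 4)*(n^4 + 4*n^3 + 2*n^2 - 4*n - 3) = (n - 4)*(n + 1)*(n^3 + 3*n^2 - n - 3) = (n - 4)*(n - 1)*(n + 1)*(n^2 + 4*n + 3) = (n - 4)*(n - 1)*(n + 1)*(n + 3)*(n + 1)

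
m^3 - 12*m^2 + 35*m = m*(m - 7)*(m - 5)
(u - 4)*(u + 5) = u^2 + u - 20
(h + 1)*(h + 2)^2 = h^3 + 5*h^2 + 8*h + 4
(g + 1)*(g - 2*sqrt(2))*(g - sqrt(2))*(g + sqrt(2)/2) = g^4 - 5*sqrt(2)*g^3/2 + g^3 - 5*sqrt(2)*g^2/2 + g^2 + g + 2*sqrt(2)*g + 2*sqrt(2)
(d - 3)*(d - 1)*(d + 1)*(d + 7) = d^4 + 4*d^3 - 22*d^2 - 4*d + 21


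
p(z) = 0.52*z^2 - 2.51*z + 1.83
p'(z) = 1.04*z - 2.51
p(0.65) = 0.42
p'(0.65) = -1.83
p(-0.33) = 2.71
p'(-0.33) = -2.85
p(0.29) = 1.15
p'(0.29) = -2.21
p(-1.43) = 6.48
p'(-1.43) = -4.00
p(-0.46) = 3.09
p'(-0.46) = -2.99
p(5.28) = 3.07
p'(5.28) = 2.98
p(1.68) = -0.92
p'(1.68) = -0.76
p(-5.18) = 28.78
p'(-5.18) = -7.90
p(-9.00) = 66.54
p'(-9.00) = -11.87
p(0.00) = 1.83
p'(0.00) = -2.51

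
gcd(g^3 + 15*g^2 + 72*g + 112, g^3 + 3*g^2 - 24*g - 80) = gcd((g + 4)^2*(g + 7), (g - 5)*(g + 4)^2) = g^2 + 8*g + 16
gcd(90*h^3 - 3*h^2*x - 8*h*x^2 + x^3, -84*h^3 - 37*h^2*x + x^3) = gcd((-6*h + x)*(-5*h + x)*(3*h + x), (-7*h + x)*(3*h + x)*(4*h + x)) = 3*h + x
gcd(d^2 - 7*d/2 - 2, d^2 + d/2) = d + 1/2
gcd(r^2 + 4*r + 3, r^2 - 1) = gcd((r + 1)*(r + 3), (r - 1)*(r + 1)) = r + 1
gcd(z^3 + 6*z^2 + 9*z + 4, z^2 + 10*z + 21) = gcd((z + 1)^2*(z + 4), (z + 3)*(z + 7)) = 1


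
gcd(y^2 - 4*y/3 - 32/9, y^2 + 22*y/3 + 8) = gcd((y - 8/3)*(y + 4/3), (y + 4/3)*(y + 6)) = y + 4/3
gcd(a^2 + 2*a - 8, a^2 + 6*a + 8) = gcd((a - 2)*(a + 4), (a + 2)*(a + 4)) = a + 4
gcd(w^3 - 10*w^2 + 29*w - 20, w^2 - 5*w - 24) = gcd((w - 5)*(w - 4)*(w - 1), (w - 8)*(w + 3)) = 1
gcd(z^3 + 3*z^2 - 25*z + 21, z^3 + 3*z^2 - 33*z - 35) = z + 7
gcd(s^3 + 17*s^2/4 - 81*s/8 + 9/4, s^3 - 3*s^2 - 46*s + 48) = s + 6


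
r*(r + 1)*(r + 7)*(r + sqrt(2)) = r^4 + sqrt(2)*r^3 + 8*r^3 + 7*r^2 + 8*sqrt(2)*r^2 + 7*sqrt(2)*r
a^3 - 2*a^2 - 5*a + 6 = (a - 3)*(a - 1)*(a + 2)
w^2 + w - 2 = (w - 1)*(w + 2)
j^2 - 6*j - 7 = (j - 7)*(j + 1)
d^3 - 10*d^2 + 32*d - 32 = (d - 4)^2*(d - 2)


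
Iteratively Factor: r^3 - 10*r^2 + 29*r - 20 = (r - 5)*(r^2 - 5*r + 4) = (r - 5)*(r - 1)*(r - 4)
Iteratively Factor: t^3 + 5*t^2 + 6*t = (t)*(t^2 + 5*t + 6) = t*(t + 2)*(t + 3)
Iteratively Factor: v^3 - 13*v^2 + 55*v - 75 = (v - 5)*(v^2 - 8*v + 15) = (v - 5)*(v - 3)*(v - 5)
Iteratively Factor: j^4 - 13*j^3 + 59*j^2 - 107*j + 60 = (j - 3)*(j^3 - 10*j^2 + 29*j - 20) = (j - 5)*(j - 3)*(j^2 - 5*j + 4) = (j - 5)*(j - 4)*(j - 3)*(j - 1)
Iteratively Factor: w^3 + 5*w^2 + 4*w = (w + 1)*(w^2 + 4*w) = (w + 1)*(w + 4)*(w)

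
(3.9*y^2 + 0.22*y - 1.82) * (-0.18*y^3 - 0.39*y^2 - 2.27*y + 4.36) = -0.702*y^5 - 1.5606*y^4 - 8.6112*y^3 + 17.2144*y^2 + 5.0906*y - 7.9352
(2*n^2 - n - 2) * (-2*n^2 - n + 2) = -4*n^4 + 9*n^2 - 4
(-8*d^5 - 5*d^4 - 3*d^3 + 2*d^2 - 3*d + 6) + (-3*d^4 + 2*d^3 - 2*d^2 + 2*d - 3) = -8*d^5 - 8*d^4 - d^3 - d + 3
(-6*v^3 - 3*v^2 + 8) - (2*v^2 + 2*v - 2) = -6*v^3 - 5*v^2 - 2*v + 10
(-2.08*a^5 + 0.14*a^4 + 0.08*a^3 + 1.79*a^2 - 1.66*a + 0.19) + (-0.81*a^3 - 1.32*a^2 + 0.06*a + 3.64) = -2.08*a^5 + 0.14*a^4 - 0.73*a^3 + 0.47*a^2 - 1.6*a + 3.83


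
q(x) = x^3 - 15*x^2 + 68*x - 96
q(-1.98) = -297.21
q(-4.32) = -750.32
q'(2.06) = 18.93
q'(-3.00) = 185.00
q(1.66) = -19.88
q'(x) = 3*x^2 - 30*x + 68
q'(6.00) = -4.00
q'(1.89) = 22.02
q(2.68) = -2.25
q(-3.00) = -462.00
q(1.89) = -14.31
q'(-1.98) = 139.16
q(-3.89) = -646.37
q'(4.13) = -4.73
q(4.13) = -0.57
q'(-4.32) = 253.59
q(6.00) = -12.00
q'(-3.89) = 230.10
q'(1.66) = 26.47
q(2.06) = -10.83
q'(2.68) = 9.15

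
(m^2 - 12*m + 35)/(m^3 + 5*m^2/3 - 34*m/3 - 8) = 3*(m^2 - 12*m + 35)/(3*m^3 + 5*m^2 - 34*m - 24)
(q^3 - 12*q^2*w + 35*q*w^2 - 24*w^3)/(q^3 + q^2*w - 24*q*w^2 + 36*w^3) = (q^2 - 9*q*w + 8*w^2)/(q^2 + 4*q*w - 12*w^2)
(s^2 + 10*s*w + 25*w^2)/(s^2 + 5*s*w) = (s + 5*w)/s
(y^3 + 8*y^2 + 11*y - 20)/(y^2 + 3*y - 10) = (y^2 + 3*y - 4)/(y - 2)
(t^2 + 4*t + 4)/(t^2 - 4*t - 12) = (t + 2)/(t - 6)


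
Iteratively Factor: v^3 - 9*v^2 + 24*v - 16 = (v - 4)*(v^2 - 5*v + 4) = (v - 4)^2*(v - 1)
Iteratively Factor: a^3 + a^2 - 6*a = (a - 2)*(a^2 + 3*a) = a*(a - 2)*(a + 3)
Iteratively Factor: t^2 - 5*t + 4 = (t - 4)*(t - 1)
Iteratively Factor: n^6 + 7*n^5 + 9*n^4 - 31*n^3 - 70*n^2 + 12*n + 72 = (n + 3)*(n^5 + 4*n^4 - 3*n^3 - 22*n^2 - 4*n + 24) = (n + 3)^2*(n^4 + n^3 - 6*n^2 - 4*n + 8) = (n + 2)*(n + 3)^2*(n^3 - n^2 - 4*n + 4) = (n - 1)*(n + 2)*(n + 3)^2*(n^2 - 4) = (n - 1)*(n + 2)^2*(n + 3)^2*(n - 2)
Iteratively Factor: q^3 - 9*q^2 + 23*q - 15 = (q - 5)*(q^2 - 4*q + 3) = (q - 5)*(q - 3)*(q - 1)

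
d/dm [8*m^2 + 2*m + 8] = 16*m + 2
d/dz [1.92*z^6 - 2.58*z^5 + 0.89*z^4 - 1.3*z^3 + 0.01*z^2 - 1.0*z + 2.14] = 11.52*z^5 - 12.9*z^4 + 3.56*z^3 - 3.9*z^2 + 0.02*z - 1.0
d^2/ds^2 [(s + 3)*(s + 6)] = 2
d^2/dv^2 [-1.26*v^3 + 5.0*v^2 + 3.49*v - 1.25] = 10.0 - 7.56*v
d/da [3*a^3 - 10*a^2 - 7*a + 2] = 9*a^2 - 20*a - 7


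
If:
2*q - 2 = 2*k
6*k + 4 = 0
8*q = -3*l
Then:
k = -2/3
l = -8/9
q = 1/3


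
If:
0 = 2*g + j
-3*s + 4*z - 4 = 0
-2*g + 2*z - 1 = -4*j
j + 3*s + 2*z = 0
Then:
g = 1/28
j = -1/14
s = -3/7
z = 19/28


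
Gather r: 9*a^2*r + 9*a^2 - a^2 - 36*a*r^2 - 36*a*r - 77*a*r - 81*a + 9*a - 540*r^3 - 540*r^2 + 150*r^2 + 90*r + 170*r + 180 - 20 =8*a^2 - 72*a - 540*r^3 + r^2*(-36*a - 390) + r*(9*a^2 - 113*a + 260) + 160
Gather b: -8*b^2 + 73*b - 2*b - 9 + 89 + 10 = -8*b^2 + 71*b + 90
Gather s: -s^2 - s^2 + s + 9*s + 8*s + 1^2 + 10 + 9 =-2*s^2 + 18*s + 20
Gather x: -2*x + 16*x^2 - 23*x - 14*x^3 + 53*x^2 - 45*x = -14*x^3 + 69*x^2 - 70*x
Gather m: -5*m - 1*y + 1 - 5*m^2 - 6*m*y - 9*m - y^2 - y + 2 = -5*m^2 + m*(-6*y - 14) - y^2 - 2*y + 3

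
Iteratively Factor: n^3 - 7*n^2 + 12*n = (n - 4)*(n^2 - 3*n) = (n - 4)*(n - 3)*(n)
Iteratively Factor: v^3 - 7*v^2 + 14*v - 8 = (v - 2)*(v^2 - 5*v + 4) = (v - 2)*(v - 1)*(v - 4)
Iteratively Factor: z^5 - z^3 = (z)*(z^4 - z^2) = z*(z - 1)*(z^3 + z^2) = z^2*(z - 1)*(z^2 + z) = z^2*(z - 1)*(z + 1)*(z)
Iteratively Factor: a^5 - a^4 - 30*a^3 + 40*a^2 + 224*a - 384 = (a + 4)*(a^4 - 5*a^3 - 10*a^2 + 80*a - 96) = (a - 2)*(a + 4)*(a^3 - 3*a^2 - 16*a + 48) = (a - 2)*(a + 4)^2*(a^2 - 7*a + 12) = (a - 3)*(a - 2)*(a + 4)^2*(a - 4)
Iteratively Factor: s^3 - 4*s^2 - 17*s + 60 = (s + 4)*(s^2 - 8*s + 15) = (s - 3)*(s + 4)*(s - 5)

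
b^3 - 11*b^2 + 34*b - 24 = (b - 6)*(b - 4)*(b - 1)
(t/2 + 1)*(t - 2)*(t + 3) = t^3/2 + 3*t^2/2 - 2*t - 6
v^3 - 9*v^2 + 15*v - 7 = (v - 7)*(v - 1)^2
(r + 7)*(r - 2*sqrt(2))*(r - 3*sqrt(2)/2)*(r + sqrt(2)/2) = r^4 - 3*sqrt(2)*r^3 + 7*r^3 - 21*sqrt(2)*r^2 + 5*r^2/2 + 3*sqrt(2)*r + 35*r/2 + 21*sqrt(2)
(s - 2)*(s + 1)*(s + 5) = s^3 + 4*s^2 - 7*s - 10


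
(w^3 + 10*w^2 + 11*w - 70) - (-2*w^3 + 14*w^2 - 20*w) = 3*w^3 - 4*w^2 + 31*w - 70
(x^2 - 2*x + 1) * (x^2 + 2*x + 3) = x^4 - 4*x + 3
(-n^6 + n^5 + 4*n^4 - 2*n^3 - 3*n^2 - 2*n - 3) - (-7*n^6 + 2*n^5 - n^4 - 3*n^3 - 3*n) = 6*n^6 - n^5 + 5*n^4 + n^3 - 3*n^2 + n - 3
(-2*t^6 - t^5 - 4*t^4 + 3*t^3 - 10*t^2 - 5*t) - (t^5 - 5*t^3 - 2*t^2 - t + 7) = -2*t^6 - 2*t^5 - 4*t^4 + 8*t^3 - 8*t^2 - 4*t - 7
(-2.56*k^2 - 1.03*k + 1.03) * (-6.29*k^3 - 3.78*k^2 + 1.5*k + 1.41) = 16.1024*k^5 + 16.1555*k^4 - 6.4253*k^3 - 9.048*k^2 + 0.0927*k + 1.4523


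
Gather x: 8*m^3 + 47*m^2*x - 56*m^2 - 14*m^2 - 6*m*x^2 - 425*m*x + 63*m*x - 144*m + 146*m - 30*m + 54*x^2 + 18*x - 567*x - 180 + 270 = 8*m^3 - 70*m^2 - 28*m + x^2*(54 - 6*m) + x*(47*m^2 - 362*m - 549) + 90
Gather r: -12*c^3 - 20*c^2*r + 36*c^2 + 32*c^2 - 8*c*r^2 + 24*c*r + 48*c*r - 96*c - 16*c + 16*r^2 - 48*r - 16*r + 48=-12*c^3 + 68*c^2 - 112*c + r^2*(16 - 8*c) + r*(-20*c^2 + 72*c - 64) + 48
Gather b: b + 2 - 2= b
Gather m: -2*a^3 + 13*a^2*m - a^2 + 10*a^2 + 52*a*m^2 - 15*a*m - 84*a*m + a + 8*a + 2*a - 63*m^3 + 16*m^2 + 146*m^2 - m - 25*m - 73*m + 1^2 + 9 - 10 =-2*a^3 + 9*a^2 + 11*a - 63*m^3 + m^2*(52*a + 162) + m*(13*a^2 - 99*a - 99)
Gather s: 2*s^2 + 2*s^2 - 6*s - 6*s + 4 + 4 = 4*s^2 - 12*s + 8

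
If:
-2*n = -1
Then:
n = 1/2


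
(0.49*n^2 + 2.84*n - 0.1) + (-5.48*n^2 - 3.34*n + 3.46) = -4.99*n^2 - 0.5*n + 3.36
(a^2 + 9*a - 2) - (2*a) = a^2 + 7*a - 2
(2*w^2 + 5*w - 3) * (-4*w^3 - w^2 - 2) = -8*w^5 - 22*w^4 + 7*w^3 - w^2 - 10*w + 6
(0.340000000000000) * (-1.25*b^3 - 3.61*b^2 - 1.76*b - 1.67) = -0.425*b^3 - 1.2274*b^2 - 0.5984*b - 0.5678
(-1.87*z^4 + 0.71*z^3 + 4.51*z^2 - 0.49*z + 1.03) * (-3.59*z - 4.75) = 6.7133*z^5 + 6.3336*z^4 - 19.5634*z^3 - 19.6634*z^2 - 1.3702*z - 4.8925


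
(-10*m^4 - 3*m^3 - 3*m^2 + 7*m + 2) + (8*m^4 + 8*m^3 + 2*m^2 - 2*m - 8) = -2*m^4 + 5*m^3 - m^2 + 5*m - 6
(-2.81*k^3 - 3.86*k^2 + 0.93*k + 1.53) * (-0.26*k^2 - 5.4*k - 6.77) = 0.7306*k^5 + 16.1776*k^4 + 39.6259*k^3 + 20.7124*k^2 - 14.5581*k - 10.3581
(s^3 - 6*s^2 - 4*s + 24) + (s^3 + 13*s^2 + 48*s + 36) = 2*s^3 + 7*s^2 + 44*s + 60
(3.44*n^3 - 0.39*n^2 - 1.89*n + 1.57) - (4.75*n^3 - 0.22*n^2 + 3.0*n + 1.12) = -1.31*n^3 - 0.17*n^2 - 4.89*n + 0.45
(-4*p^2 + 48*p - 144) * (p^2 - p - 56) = -4*p^4 + 52*p^3 + 32*p^2 - 2544*p + 8064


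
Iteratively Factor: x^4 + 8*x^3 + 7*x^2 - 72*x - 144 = (x - 3)*(x^3 + 11*x^2 + 40*x + 48) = (x - 3)*(x + 4)*(x^2 + 7*x + 12) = (x - 3)*(x + 3)*(x + 4)*(x + 4)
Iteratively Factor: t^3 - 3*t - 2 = (t + 1)*(t^2 - t - 2) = (t + 1)^2*(t - 2)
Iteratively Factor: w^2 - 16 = (w + 4)*(w - 4)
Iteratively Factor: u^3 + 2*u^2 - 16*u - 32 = (u - 4)*(u^2 + 6*u + 8) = (u - 4)*(u + 4)*(u + 2)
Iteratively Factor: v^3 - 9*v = (v + 3)*(v^2 - 3*v) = v*(v + 3)*(v - 3)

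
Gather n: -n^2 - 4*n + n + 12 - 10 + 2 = -n^2 - 3*n + 4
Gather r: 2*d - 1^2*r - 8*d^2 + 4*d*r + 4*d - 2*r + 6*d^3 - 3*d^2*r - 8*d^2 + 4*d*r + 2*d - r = 6*d^3 - 16*d^2 + 8*d + r*(-3*d^2 + 8*d - 4)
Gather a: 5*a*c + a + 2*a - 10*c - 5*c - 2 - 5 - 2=a*(5*c + 3) - 15*c - 9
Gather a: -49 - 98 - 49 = -196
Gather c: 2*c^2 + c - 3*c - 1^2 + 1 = 2*c^2 - 2*c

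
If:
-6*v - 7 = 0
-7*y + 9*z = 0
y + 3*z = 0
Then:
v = -7/6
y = 0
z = 0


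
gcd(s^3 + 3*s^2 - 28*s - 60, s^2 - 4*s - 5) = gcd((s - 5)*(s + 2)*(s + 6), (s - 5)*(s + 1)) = s - 5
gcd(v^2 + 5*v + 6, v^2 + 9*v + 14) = v + 2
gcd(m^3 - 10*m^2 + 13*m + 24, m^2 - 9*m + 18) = m - 3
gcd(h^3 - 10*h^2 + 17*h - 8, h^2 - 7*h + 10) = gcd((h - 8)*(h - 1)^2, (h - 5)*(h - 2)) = 1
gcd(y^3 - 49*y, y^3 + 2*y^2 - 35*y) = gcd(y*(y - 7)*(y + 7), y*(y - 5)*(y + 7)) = y^2 + 7*y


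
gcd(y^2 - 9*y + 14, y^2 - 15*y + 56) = y - 7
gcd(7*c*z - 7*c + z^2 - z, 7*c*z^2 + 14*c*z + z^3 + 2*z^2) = 7*c + z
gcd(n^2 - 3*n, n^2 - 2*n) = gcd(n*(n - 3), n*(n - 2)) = n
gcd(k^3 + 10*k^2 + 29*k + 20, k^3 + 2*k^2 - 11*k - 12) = k^2 + 5*k + 4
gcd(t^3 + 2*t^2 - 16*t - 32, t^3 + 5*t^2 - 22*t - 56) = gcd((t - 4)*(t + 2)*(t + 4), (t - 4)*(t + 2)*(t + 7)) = t^2 - 2*t - 8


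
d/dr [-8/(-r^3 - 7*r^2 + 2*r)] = 8*(-3*r^2 - 14*r + 2)/(r^2*(r^2 + 7*r - 2)^2)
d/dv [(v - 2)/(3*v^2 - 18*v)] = (-v^2 + 4*v - 12)/(3*v^2*(v^2 - 12*v + 36))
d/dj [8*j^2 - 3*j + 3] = 16*j - 3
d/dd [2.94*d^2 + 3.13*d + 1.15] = 5.88*d + 3.13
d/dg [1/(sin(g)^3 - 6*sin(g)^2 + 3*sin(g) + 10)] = 3*(4*sin(g) + cos(g)^2 - 2)*cos(g)/(sin(g)^3 - 6*sin(g)^2 + 3*sin(g) + 10)^2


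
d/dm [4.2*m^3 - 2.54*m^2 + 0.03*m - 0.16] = 12.6*m^2 - 5.08*m + 0.03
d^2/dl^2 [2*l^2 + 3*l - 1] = 4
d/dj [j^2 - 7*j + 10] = 2*j - 7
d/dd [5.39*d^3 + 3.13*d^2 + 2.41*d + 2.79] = 16.17*d^2 + 6.26*d + 2.41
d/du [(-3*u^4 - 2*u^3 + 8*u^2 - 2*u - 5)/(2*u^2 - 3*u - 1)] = (-12*u^5 + 23*u^4 + 24*u^3 - 14*u^2 + 4*u - 13)/(4*u^4 - 12*u^3 + 5*u^2 + 6*u + 1)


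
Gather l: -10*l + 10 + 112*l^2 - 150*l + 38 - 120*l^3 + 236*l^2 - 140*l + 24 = -120*l^3 + 348*l^2 - 300*l + 72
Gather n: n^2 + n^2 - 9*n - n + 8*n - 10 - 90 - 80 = 2*n^2 - 2*n - 180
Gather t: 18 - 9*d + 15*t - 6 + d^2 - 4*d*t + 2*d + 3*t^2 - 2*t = d^2 - 7*d + 3*t^2 + t*(13 - 4*d) + 12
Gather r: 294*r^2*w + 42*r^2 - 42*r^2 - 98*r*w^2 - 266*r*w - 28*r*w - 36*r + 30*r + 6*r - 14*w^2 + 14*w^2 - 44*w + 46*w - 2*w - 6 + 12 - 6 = 294*r^2*w + r*(-98*w^2 - 294*w)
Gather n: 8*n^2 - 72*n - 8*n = 8*n^2 - 80*n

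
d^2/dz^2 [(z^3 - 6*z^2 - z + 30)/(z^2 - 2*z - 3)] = -12/(z^3 + 3*z^2 + 3*z + 1)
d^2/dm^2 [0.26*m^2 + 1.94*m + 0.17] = 0.520000000000000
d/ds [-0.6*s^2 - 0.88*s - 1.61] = -1.2*s - 0.88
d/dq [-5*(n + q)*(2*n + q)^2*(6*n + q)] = -260*n^3 - 380*n^2*q - 165*n*q^2 - 20*q^3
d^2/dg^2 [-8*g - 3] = 0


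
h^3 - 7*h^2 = h^2*(h - 7)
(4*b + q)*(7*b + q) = 28*b^2 + 11*b*q + q^2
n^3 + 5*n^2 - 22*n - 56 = (n - 4)*(n + 2)*(n + 7)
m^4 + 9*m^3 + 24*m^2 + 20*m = m*(m + 2)^2*(m + 5)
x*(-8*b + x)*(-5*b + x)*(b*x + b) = 40*b^3*x^2 + 40*b^3*x - 13*b^2*x^3 - 13*b^2*x^2 + b*x^4 + b*x^3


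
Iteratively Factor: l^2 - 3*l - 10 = (l + 2)*(l - 5)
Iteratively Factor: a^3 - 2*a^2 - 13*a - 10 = (a + 2)*(a^2 - 4*a - 5) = (a - 5)*(a + 2)*(a + 1)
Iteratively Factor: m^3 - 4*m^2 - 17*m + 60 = (m - 5)*(m^2 + m - 12) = (m - 5)*(m + 4)*(m - 3)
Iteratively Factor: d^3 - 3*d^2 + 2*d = (d - 2)*(d^2 - d) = d*(d - 2)*(d - 1)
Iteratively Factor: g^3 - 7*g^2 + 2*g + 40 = (g + 2)*(g^2 - 9*g + 20) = (g - 5)*(g + 2)*(g - 4)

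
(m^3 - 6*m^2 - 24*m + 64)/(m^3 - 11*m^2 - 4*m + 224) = (m - 2)/(m - 7)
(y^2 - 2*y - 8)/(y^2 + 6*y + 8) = (y - 4)/(y + 4)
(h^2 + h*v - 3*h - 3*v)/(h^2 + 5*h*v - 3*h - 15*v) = (h + v)/(h + 5*v)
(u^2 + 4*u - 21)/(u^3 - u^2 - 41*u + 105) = 1/(u - 5)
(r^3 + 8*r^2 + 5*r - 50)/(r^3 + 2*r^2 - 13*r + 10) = (r + 5)/(r - 1)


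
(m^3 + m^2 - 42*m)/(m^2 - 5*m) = (m^2 + m - 42)/(m - 5)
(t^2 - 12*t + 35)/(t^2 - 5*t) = (t - 7)/t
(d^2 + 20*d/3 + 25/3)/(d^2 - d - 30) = (d + 5/3)/(d - 6)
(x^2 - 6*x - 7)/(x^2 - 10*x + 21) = (x + 1)/(x - 3)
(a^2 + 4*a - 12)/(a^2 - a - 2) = (a + 6)/(a + 1)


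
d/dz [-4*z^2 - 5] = -8*z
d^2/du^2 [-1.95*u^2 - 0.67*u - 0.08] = -3.90000000000000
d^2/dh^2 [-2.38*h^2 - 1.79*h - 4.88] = -4.76000000000000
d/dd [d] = 1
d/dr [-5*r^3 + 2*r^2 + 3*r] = -15*r^2 + 4*r + 3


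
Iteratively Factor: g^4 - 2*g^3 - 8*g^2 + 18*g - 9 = (g + 3)*(g^3 - 5*g^2 + 7*g - 3) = (g - 3)*(g + 3)*(g^2 - 2*g + 1) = (g - 3)*(g - 1)*(g + 3)*(g - 1)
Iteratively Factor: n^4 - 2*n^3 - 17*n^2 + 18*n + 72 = (n - 3)*(n^3 + n^2 - 14*n - 24) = (n - 3)*(n + 3)*(n^2 - 2*n - 8) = (n - 4)*(n - 3)*(n + 3)*(n + 2)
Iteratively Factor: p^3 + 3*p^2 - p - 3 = (p + 1)*(p^2 + 2*p - 3) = (p + 1)*(p + 3)*(p - 1)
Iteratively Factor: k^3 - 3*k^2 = (k)*(k^2 - 3*k) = k^2*(k - 3)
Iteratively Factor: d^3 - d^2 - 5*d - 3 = (d + 1)*(d^2 - 2*d - 3) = (d - 3)*(d + 1)*(d + 1)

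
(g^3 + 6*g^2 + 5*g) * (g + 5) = g^4 + 11*g^3 + 35*g^2 + 25*g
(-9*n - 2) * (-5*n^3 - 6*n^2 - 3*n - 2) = 45*n^4 + 64*n^3 + 39*n^2 + 24*n + 4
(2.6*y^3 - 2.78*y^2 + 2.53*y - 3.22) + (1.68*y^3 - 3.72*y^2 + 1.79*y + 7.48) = 4.28*y^3 - 6.5*y^2 + 4.32*y + 4.26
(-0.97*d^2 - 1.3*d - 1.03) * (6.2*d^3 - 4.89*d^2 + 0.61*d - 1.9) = -6.014*d^5 - 3.3167*d^4 - 0.6207*d^3 + 6.0867*d^2 + 1.8417*d + 1.957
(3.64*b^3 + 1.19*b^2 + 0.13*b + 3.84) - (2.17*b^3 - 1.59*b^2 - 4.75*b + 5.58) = 1.47*b^3 + 2.78*b^2 + 4.88*b - 1.74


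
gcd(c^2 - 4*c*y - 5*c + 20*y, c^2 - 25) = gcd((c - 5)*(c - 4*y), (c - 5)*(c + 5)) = c - 5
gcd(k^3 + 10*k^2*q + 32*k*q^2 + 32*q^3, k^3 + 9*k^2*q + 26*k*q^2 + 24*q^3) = k^2 + 6*k*q + 8*q^2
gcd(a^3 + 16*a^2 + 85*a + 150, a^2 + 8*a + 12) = a + 6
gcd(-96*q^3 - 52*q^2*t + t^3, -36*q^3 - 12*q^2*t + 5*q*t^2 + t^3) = 12*q^2 + 8*q*t + t^2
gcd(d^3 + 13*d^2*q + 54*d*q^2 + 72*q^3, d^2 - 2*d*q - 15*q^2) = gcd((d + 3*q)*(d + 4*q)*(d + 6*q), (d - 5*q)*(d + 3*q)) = d + 3*q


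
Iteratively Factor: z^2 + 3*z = (z + 3)*(z)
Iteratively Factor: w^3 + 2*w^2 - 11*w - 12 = (w - 3)*(w^2 + 5*w + 4) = (w - 3)*(w + 4)*(w + 1)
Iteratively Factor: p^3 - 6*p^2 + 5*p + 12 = (p - 3)*(p^2 - 3*p - 4) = (p - 4)*(p - 3)*(p + 1)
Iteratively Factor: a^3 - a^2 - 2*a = (a + 1)*(a^2 - 2*a) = (a - 2)*(a + 1)*(a)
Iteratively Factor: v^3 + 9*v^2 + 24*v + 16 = (v + 4)*(v^2 + 5*v + 4) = (v + 1)*(v + 4)*(v + 4)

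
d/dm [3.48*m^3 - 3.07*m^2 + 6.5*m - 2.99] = 10.44*m^2 - 6.14*m + 6.5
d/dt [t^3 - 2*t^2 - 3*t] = 3*t^2 - 4*t - 3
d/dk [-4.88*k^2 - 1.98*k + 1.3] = -9.76*k - 1.98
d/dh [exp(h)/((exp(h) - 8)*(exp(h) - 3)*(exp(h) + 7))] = 2*(-exp(3*h) + 2*exp(2*h) + 84)*exp(h)/(exp(6*h) - 8*exp(5*h) - 90*exp(4*h) + 760*exp(3*h) + 1465*exp(2*h) - 17808*exp(h) + 28224)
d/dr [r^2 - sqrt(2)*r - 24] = 2*r - sqrt(2)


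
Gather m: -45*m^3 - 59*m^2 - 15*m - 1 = -45*m^3 - 59*m^2 - 15*m - 1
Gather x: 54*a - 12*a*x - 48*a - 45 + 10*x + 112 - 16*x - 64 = 6*a + x*(-12*a - 6) + 3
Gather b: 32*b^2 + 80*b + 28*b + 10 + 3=32*b^2 + 108*b + 13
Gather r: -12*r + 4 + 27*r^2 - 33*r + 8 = 27*r^2 - 45*r + 12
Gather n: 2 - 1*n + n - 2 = 0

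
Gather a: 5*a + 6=5*a + 6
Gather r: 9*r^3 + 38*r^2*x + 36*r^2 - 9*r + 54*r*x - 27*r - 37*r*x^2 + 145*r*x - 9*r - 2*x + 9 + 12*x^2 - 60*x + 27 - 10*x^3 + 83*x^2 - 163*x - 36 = 9*r^3 + r^2*(38*x + 36) + r*(-37*x^2 + 199*x - 45) - 10*x^3 + 95*x^2 - 225*x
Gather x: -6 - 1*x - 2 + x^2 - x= x^2 - 2*x - 8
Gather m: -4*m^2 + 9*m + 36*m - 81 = -4*m^2 + 45*m - 81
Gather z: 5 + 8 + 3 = 16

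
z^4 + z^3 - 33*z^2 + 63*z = z*(z - 3)^2*(z + 7)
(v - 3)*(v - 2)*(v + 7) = v^3 + 2*v^2 - 29*v + 42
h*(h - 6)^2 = h^3 - 12*h^2 + 36*h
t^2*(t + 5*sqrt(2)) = t^3 + 5*sqrt(2)*t^2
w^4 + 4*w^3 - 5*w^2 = w^2*(w - 1)*(w + 5)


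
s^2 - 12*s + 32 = (s - 8)*(s - 4)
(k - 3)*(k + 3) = k^2 - 9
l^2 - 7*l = l*(l - 7)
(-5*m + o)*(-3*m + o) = 15*m^2 - 8*m*o + o^2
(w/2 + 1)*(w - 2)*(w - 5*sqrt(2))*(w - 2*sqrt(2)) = w^4/2 - 7*sqrt(2)*w^3/2 + 8*w^2 + 14*sqrt(2)*w - 40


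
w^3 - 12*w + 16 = (w - 2)^2*(w + 4)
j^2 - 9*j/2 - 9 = (j - 6)*(j + 3/2)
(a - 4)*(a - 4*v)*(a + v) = a^3 - 3*a^2*v - 4*a^2 - 4*a*v^2 + 12*a*v + 16*v^2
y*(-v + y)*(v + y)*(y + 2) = -v^2*y^2 - 2*v^2*y + y^4 + 2*y^3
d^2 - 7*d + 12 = (d - 4)*(d - 3)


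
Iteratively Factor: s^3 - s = (s + 1)*(s^2 - s) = s*(s + 1)*(s - 1)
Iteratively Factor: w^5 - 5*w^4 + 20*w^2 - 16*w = (w + 2)*(w^4 - 7*w^3 + 14*w^2 - 8*w) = (w - 4)*(w + 2)*(w^3 - 3*w^2 + 2*w) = w*(w - 4)*(w + 2)*(w^2 - 3*w + 2) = w*(w - 4)*(w - 1)*(w + 2)*(w - 2)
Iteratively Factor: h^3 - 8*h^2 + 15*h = (h)*(h^2 - 8*h + 15) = h*(h - 3)*(h - 5)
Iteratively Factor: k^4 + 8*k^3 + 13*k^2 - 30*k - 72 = (k + 3)*(k^3 + 5*k^2 - 2*k - 24) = (k + 3)*(k + 4)*(k^2 + k - 6) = (k + 3)^2*(k + 4)*(k - 2)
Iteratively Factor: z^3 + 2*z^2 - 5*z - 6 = (z + 1)*(z^2 + z - 6) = (z + 1)*(z + 3)*(z - 2)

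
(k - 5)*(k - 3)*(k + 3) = k^3 - 5*k^2 - 9*k + 45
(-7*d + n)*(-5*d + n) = 35*d^2 - 12*d*n + n^2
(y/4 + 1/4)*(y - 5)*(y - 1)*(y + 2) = y^4/4 - 3*y^3/4 - 11*y^2/4 + 3*y/4 + 5/2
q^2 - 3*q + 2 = (q - 2)*(q - 1)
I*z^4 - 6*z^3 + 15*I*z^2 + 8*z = z*(z - I)*(z + 8*I)*(I*z + 1)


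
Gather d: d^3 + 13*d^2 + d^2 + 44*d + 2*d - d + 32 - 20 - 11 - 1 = d^3 + 14*d^2 + 45*d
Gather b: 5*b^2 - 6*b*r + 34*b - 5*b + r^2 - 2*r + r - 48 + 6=5*b^2 + b*(29 - 6*r) + r^2 - r - 42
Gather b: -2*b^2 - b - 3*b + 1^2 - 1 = -2*b^2 - 4*b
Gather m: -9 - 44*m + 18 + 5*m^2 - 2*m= 5*m^2 - 46*m + 9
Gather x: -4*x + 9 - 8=1 - 4*x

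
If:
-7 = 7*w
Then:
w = -1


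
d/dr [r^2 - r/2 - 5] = 2*r - 1/2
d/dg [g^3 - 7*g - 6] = 3*g^2 - 7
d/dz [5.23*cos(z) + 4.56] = -5.23*sin(z)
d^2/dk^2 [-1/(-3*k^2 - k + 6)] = 2*(-9*k^2 - 3*k + (6*k + 1)^2 + 18)/(3*k^2 + k - 6)^3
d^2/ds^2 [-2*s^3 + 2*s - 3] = -12*s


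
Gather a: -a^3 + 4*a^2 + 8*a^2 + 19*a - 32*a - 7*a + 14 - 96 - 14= -a^3 + 12*a^2 - 20*a - 96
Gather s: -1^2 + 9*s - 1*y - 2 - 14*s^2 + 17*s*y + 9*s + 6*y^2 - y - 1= -14*s^2 + s*(17*y + 18) + 6*y^2 - 2*y - 4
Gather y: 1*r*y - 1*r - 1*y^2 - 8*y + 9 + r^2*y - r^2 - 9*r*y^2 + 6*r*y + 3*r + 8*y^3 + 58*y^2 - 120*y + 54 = -r^2 + 2*r + 8*y^3 + y^2*(57 - 9*r) + y*(r^2 + 7*r - 128) + 63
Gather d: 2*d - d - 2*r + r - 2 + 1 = d - r - 1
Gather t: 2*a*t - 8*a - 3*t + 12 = -8*a + t*(2*a - 3) + 12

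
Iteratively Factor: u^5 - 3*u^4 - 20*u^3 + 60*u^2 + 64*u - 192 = (u - 2)*(u^4 - u^3 - 22*u^2 + 16*u + 96) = (u - 2)*(u + 2)*(u^3 - 3*u^2 - 16*u + 48) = (u - 4)*(u - 2)*(u + 2)*(u^2 + u - 12) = (u - 4)*(u - 3)*(u - 2)*(u + 2)*(u + 4)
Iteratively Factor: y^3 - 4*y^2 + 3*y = (y)*(y^2 - 4*y + 3) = y*(y - 3)*(y - 1)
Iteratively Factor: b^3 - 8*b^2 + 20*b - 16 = (b - 2)*(b^2 - 6*b + 8) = (b - 2)^2*(b - 4)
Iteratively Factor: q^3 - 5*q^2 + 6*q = (q - 2)*(q^2 - 3*q) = (q - 3)*(q - 2)*(q)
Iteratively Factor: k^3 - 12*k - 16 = (k + 2)*(k^2 - 2*k - 8) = (k - 4)*(k + 2)*(k + 2)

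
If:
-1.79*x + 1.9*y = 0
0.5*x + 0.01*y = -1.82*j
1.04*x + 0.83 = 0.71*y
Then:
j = 0.63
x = -2.24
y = -2.11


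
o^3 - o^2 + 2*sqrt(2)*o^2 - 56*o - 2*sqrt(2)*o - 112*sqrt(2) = (o - 8)*(o + 7)*(o + 2*sqrt(2))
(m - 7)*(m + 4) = m^2 - 3*m - 28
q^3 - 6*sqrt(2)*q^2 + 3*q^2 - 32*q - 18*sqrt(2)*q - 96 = (q + 3)*(q - 8*sqrt(2))*(q + 2*sqrt(2))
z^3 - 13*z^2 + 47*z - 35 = (z - 7)*(z - 5)*(z - 1)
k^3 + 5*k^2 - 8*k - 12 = (k - 2)*(k + 1)*(k + 6)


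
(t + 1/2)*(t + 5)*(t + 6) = t^3 + 23*t^2/2 + 71*t/2 + 15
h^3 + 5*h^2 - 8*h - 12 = (h - 2)*(h + 1)*(h + 6)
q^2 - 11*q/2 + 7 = (q - 7/2)*(q - 2)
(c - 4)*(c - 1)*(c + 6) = c^3 + c^2 - 26*c + 24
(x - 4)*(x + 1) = x^2 - 3*x - 4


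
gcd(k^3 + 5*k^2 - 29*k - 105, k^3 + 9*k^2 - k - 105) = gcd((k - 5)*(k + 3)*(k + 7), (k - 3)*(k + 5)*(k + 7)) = k + 7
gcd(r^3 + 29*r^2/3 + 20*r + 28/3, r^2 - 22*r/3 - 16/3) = r + 2/3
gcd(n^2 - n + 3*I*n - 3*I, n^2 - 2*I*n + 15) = n + 3*I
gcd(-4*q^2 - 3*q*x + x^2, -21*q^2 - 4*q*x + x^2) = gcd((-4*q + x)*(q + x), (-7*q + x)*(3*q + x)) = 1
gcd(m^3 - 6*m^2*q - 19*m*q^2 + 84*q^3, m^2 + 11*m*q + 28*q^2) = m + 4*q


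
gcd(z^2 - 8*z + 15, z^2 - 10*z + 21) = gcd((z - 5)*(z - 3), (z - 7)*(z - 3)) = z - 3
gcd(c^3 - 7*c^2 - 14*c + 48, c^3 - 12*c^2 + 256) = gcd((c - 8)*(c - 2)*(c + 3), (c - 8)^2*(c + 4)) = c - 8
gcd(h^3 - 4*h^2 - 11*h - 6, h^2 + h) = h + 1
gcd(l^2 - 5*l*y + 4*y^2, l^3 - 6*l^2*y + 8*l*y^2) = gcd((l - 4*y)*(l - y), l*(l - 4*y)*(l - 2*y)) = -l + 4*y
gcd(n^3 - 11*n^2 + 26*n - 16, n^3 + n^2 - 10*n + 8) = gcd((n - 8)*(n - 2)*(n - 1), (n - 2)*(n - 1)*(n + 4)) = n^2 - 3*n + 2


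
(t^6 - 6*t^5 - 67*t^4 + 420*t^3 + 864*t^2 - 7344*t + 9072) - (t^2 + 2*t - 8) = t^6 - 6*t^5 - 67*t^4 + 420*t^3 + 863*t^2 - 7346*t + 9080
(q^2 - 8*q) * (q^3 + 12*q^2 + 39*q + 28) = q^5 + 4*q^4 - 57*q^3 - 284*q^2 - 224*q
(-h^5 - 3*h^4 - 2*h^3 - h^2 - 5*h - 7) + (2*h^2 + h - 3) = -h^5 - 3*h^4 - 2*h^3 + h^2 - 4*h - 10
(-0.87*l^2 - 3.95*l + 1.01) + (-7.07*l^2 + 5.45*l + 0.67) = -7.94*l^2 + 1.5*l + 1.68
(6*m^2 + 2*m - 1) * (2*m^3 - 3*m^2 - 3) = 12*m^5 - 14*m^4 - 8*m^3 - 15*m^2 - 6*m + 3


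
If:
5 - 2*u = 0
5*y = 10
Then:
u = 5/2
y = 2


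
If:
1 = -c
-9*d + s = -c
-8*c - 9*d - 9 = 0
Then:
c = -1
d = -1/9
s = 0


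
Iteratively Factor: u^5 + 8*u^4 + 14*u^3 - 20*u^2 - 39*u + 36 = (u - 1)*(u^4 + 9*u^3 + 23*u^2 + 3*u - 36) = (u - 1)^2*(u^3 + 10*u^2 + 33*u + 36) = (u - 1)^2*(u + 4)*(u^2 + 6*u + 9) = (u - 1)^2*(u + 3)*(u + 4)*(u + 3)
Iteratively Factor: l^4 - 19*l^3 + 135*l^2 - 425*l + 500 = (l - 5)*(l^3 - 14*l^2 + 65*l - 100) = (l - 5)^2*(l^2 - 9*l + 20) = (l - 5)^2*(l - 4)*(l - 5)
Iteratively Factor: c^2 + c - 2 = (c + 2)*(c - 1)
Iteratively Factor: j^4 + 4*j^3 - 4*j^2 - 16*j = (j - 2)*(j^3 + 6*j^2 + 8*j) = j*(j - 2)*(j^2 + 6*j + 8) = j*(j - 2)*(j + 2)*(j + 4)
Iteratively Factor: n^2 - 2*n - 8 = (n + 2)*(n - 4)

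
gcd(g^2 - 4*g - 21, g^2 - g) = 1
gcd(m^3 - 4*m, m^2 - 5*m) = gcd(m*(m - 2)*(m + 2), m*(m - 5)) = m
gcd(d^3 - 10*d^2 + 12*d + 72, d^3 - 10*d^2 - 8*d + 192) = d - 6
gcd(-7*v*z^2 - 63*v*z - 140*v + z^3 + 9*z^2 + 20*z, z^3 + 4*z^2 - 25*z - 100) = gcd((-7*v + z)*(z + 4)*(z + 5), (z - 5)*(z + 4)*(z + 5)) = z^2 + 9*z + 20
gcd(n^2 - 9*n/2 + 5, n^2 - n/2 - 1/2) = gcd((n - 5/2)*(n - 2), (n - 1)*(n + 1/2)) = 1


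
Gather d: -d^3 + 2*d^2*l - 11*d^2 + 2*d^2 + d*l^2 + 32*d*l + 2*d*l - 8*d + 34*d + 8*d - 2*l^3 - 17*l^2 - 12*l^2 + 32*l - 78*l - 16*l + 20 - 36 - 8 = -d^3 + d^2*(2*l - 9) + d*(l^2 + 34*l + 34) - 2*l^3 - 29*l^2 - 62*l - 24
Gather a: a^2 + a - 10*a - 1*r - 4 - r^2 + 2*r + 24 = a^2 - 9*a - r^2 + r + 20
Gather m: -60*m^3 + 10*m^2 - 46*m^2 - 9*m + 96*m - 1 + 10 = -60*m^3 - 36*m^2 + 87*m + 9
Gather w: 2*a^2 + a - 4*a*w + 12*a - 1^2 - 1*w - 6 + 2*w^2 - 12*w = 2*a^2 + 13*a + 2*w^2 + w*(-4*a - 13) - 7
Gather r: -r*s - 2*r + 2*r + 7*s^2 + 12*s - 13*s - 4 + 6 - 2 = -r*s + 7*s^2 - s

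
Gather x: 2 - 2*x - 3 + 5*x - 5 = 3*x - 6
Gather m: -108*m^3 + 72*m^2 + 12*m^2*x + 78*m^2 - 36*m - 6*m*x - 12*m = -108*m^3 + m^2*(12*x + 150) + m*(-6*x - 48)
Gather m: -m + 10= 10 - m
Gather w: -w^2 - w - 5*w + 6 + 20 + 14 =-w^2 - 6*w + 40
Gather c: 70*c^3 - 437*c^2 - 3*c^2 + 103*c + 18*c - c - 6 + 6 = 70*c^3 - 440*c^2 + 120*c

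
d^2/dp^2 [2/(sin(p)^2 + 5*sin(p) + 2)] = 2*(-4*sin(p)^4 - 15*sin(p)^3 - 11*sin(p)^2 + 40*sin(p) + 46)/(sin(p)^2 + 5*sin(p) + 2)^3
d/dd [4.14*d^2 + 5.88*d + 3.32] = 8.28*d + 5.88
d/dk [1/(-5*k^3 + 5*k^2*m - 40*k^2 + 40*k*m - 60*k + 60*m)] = (3*k^2 - 2*k*m + 16*k - 8*m + 12)/(5*(k^3 - k^2*m + 8*k^2 - 8*k*m + 12*k - 12*m)^2)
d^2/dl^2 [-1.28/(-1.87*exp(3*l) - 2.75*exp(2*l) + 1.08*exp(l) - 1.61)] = ((-21.5424*exp(2*l) - 14.08*exp(l) + 1.3824)*(1.87*exp(3*l) + 2.75*exp(2*l) - 1.08*exp(l) + 1.61) + 1.28*(5.61*exp(2*l) + 5.5*exp(l) - 1.08)*(11.22*exp(2*l) + 11.0*exp(l) - 2.16)*exp(l))*exp(l)/(1.87*exp(3*l) + 2.75*exp(2*l) - 1.08*exp(l) + 1.61)^3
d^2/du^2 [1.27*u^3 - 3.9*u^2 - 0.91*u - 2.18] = 7.62*u - 7.8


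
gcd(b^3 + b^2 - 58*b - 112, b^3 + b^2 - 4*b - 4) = b + 2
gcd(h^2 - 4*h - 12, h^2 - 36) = h - 6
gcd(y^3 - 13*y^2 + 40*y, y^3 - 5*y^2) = y^2 - 5*y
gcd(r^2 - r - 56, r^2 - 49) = r + 7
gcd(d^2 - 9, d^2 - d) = 1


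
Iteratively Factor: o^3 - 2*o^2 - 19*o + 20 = (o + 4)*(o^2 - 6*o + 5) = (o - 1)*(o + 4)*(o - 5)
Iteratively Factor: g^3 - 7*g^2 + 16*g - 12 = (g - 2)*(g^2 - 5*g + 6) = (g - 2)^2*(g - 3)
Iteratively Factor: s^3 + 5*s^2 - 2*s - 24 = (s - 2)*(s^2 + 7*s + 12) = (s - 2)*(s + 3)*(s + 4)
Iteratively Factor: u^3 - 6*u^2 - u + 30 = (u - 3)*(u^2 - 3*u - 10) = (u - 3)*(u + 2)*(u - 5)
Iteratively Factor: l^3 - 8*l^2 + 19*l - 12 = (l - 4)*(l^2 - 4*l + 3) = (l - 4)*(l - 3)*(l - 1)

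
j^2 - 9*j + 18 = (j - 6)*(j - 3)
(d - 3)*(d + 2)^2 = d^3 + d^2 - 8*d - 12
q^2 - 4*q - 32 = (q - 8)*(q + 4)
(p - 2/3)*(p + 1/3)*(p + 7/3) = p^3 + 2*p^2 - p - 14/27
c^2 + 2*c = c*(c + 2)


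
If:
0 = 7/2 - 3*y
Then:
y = 7/6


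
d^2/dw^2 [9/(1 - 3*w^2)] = 54*(-9*w^2 - 1)/(3*w^2 - 1)^3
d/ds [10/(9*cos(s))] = 10*sin(s)/(9*cos(s)^2)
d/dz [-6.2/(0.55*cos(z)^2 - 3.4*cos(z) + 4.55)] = (21.08 - 6.82*cos(z))*sin(z)/(0.55*cos(z)^2 - 3.4*cos(z) + 4.55)^2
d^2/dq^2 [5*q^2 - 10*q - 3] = 10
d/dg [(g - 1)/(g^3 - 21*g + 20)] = (-2*g - 1)/(g^4 + 2*g^3 - 39*g^2 - 40*g + 400)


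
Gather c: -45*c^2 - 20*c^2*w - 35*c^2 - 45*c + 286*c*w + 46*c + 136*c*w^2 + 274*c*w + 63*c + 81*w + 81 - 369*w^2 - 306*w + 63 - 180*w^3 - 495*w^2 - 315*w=c^2*(-20*w - 80) + c*(136*w^2 + 560*w + 64) - 180*w^3 - 864*w^2 - 540*w + 144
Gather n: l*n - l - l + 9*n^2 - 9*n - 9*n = -2*l + 9*n^2 + n*(l - 18)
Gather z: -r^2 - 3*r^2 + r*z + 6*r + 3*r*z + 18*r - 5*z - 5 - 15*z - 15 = -4*r^2 + 24*r + z*(4*r - 20) - 20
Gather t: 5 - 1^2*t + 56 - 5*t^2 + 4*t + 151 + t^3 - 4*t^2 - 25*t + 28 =t^3 - 9*t^2 - 22*t + 240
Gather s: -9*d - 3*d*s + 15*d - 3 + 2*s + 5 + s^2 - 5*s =6*d + s^2 + s*(-3*d - 3) + 2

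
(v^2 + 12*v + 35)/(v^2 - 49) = (v + 5)/(v - 7)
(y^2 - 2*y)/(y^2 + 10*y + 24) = y*(y - 2)/(y^2 + 10*y + 24)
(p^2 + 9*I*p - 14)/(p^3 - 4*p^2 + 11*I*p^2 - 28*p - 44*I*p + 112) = (p + 2*I)/(p^2 + 4*p*(-1 + I) - 16*I)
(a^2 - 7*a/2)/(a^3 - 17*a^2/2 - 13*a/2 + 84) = a/(a^2 - 5*a - 24)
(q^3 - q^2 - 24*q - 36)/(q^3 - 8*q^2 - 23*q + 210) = (q^2 + 5*q + 6)/(q^2 - 2*q - 35)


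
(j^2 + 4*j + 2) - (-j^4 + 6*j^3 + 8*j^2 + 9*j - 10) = j^4 - 6*j^3 - 7*j^2 - 5*j + 12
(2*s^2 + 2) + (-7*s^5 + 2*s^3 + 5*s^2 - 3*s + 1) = -7*s^5 + 2*s^3 + 7*s^2 - 3*s + 3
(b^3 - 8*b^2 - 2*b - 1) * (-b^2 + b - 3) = -b^5 + 9*b^4 - 9*b^3 + 23*b^2 + 5*b + 3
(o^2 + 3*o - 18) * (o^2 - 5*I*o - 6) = o^4 + 3*o^3 - 5*I*o^3 - 24*o^2 - 15*I*o^2 - 18*o + 90*I*o + 108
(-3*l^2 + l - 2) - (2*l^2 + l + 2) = -5*l^2 - 4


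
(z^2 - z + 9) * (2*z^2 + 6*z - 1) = 2*z^4 + 4*z^3 + 11*z^2 + 55*z - 9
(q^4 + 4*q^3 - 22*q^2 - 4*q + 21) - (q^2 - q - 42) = q^4 + 4*q^3 - 23*q^2 - 3*q + 63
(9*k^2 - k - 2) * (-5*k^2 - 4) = -45*k^4 + 5*k^3 - 26*k^2 + 4*k + 8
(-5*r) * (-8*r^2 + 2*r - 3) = 40*r^3 - 10*r^2 + 15*r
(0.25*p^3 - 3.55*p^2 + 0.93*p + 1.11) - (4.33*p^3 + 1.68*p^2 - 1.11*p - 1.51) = -4.08*p^3 - 5.23*p^2 + 2.04*p + 2.62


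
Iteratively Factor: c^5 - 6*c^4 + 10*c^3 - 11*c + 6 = (c - 1)*(c^4 - 5*c^3 + 5*c^2 + 5*c - 6) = (c - 1)^2*(c^3 - 4*c^2 + c + 6) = (c - 1)^2*(c + 1)*(c^2 - 5*c + 6) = (c - 2)*(c - 1)^2*(c + 1)*(c - 3)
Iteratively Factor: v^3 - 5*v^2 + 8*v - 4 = (v - 2)*(v^2 - 3*v + 2) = (v - 2)^2*(v - 1)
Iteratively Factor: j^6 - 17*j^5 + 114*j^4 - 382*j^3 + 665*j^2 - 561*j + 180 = (j - 5)*(j^5 - 12*j^4 + 54*j^3 - 112*j^2 + 105*j - 36) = (j - 5)*(j - 1)*(j^4 - 11*j^3 + 43*j^2 - 69*j + 36) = (j - 5)*(j - 4)*(j - 1)*(j^3 - 7*j^2 + 15*j - 9) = (j - 5)*(j - 4)*(j - 1)^2*(j^2 - 6*j + 9) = (j - 5)*(j - 4)*(j - 3)*(j - 1)^2*(j - 3)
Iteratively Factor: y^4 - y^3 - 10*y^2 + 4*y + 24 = (y - 3)*(y^3 + 2*y^2 - 4*y - 8) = (y - 3)*(y - 2)*(y^2 + 4*y + 4) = (y - 3)*(y - 2)*(y + 2)*(y + 2)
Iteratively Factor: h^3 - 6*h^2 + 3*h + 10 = (h - 2)*(h^2 - 4*h - 5) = (h - 5)*(h - 2)*(h + 1)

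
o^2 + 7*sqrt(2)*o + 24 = (o + 3*sqrt(2))*(o + 4*sqrt(2))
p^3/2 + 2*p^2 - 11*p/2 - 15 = (p/2 + 1)*(p - 3)*(p + 5)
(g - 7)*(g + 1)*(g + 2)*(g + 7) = g^4 + 3*g^3 - 47*g^2 - 147*g - 98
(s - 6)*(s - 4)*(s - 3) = s^3 - 13*s^2 + 54*s - 72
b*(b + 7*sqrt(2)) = b^2 + 7*sqrt(2)*b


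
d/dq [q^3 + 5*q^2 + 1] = q*(3*q + 10)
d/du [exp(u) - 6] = exp(u)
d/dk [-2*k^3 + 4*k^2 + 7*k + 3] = -6*k^2 + 8*k + 7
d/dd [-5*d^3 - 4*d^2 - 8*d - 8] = -15*d^2 - 8*d - 8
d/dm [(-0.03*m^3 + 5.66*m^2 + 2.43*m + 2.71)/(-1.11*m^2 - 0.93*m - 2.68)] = (0.0333*m^4 + 0.0557999999999996*m^3 - 2.3253*m^2 - 24.3214*m - 3.9921)/(1.2321*m^4 + 2.0646*m^3 + 6.8145*m^2 + 4.9848*m + 7.1824)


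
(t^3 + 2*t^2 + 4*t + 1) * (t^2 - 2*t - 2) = t^5 - 2*t^3 - 11*t^2 - 10*t - 2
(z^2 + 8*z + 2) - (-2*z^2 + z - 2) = 3*z^2 + 7*z + 4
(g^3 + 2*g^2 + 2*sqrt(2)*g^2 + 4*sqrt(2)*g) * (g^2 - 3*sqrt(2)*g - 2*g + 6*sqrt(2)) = g^5 - sqrt(2)*g^4 - 16*g^3 + 4*sqrt(2)*g^2 + 48*g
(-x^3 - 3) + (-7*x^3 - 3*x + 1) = -8*x^3 - 3*x - 2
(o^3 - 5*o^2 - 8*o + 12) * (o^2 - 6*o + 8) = o^5 - 11*o^4 + 30*o^3 + 20*o^2 - 136*o + 96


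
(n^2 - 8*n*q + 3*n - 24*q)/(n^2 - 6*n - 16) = (-n^2 + 8*n*q - 3*n + 24*q)/(-n^2 + 6*n + 16)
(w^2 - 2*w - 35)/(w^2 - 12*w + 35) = (w + 5)/(w - 5)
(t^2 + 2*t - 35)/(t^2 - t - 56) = (t - 5)/(t - 8)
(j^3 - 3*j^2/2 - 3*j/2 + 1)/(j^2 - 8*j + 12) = (2*j^2 + j - 1)/(2*(j - 6))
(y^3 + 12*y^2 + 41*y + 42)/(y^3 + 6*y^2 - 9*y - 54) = (y^2 + 9*y + 14)/(y^2 + 3*y - 18)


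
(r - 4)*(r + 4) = r^2 - 16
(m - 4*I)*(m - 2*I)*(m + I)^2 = m^4 - 4*I*m^3 + 3*m^2 - 10*I*m + 8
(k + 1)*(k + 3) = k^2 + 4*k + 3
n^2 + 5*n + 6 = (n + 2)*(n + 3)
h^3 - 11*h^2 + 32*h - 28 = (h - 7)*(h - 2)^2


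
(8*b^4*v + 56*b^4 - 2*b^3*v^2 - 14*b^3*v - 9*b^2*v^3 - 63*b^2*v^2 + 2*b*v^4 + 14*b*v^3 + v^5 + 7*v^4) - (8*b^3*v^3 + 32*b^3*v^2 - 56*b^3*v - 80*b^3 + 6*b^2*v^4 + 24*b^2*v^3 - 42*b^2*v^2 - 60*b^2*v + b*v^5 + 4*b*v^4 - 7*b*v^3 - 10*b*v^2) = 8*b^4*v + 56*b^4 - 8*b^3*v^3 - 34*b^3*v^2 + 42*b^3*v + 80*b^3 - 6*b^2*v^4 - 33*b^2*v^3 - 21*b^2*v^2 + 60*b^2*v - b*v^5 - 2*b*v^4 + 21*b*v^3 + 10*b*v^2 + v^5 + 7*v^4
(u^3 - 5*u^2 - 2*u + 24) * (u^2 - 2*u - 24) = u^5 - 7*u^4 - 16*u^3 + 148*u^2 - 576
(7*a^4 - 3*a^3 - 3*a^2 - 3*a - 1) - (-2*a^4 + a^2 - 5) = 9*a^4 - 3*a^3 - 4*a^2 - 3*a + 4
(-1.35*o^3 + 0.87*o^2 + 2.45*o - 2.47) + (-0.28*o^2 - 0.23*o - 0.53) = -1.35*o^3 + 0.59*o^2 + 2.22*o - 3.0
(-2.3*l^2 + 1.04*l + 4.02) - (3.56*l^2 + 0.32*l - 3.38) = -5.86*l^2 + 0.72*l + 7.4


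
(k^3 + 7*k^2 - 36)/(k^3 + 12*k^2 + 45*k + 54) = (k - 2)/(k + 3)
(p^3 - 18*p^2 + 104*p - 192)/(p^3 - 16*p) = (p^2 - 14*p + 48)/(p*(p + 4))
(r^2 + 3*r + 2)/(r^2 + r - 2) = (r + 1)/(r - 1)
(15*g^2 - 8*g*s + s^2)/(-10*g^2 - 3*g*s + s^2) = (-3*g + s)/(2*g + s)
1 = 1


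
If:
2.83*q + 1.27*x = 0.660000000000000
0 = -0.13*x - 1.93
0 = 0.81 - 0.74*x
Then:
No Solution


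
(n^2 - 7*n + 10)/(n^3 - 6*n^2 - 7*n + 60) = (n - 2)/(n^2 - n - 12)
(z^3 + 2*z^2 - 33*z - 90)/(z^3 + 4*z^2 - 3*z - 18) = (z^2 - z - 30)/(z^2 + z - 6)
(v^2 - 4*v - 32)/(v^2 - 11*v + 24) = (v + 4)/(v - 3)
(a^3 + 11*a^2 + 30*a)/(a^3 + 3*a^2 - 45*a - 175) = a*(a + 6)/(a^2 - 2*a - 35)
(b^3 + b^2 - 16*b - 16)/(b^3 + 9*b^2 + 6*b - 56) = (b^2 - 3*b - 4)/(b^2 + 5*b - 14)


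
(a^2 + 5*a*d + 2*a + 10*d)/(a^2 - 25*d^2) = (a + 2)/(a - 5*d)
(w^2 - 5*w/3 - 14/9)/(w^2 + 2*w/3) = (w - 7/3)/w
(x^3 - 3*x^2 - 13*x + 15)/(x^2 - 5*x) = x + 2 - 3/x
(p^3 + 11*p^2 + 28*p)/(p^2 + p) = (p^2 + 11*p + 28)/(p + 1)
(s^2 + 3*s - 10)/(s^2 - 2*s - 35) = (s - 2)/(s - 7)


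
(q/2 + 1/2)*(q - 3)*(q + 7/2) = q^3/2 + 3*q^2/4 - 5*q - 21/4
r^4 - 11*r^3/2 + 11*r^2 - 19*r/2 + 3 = (r - 2)*(r - 3/2)*(r - 1)^2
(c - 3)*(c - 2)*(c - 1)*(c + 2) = c^4 - 4*c^3 - c^2 + 16*c - 12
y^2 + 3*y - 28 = (y - 4)*(y + 7)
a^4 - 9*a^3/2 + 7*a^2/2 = a^2*(a - 7/2)*(a - 1)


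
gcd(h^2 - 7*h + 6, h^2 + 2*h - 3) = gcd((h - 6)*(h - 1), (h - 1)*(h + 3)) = h - 1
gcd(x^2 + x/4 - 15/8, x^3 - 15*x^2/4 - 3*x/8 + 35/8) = x - 5/4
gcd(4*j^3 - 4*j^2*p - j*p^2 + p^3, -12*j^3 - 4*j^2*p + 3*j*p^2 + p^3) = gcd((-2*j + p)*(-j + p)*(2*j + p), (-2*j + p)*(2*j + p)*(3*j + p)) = -4*j^2 + p^2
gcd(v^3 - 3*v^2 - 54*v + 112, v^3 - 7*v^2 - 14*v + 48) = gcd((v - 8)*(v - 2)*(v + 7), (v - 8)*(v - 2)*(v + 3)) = v^2 - 10*v + 16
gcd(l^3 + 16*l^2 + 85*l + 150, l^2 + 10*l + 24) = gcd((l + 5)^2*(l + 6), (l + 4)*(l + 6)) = l + 6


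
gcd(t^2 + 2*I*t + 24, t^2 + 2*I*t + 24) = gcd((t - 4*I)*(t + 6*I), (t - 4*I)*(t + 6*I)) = t^2 + 2*I*t + 24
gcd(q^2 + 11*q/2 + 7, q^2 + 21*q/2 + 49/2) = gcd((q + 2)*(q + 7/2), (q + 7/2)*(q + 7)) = q + 7/2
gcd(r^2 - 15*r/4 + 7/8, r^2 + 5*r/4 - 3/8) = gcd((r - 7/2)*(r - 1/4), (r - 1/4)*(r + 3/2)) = r - 1/4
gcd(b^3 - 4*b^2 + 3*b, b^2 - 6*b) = b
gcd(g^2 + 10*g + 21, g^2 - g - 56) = g + 7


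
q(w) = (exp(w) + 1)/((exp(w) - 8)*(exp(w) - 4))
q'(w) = exp(w)/((exp(w) - 8)*(exp(w) - 4)) - (exp(w) + 1)*exp(w)/((exp(w) - 8)*(exp(w) - 4)^2) - (exp(w) + 1)*exp(w)/((exp(w) - 8)^2*(exp(w) - 4)) = (-exp(2*w) - 2*exp(w) + 44)*exp(w)/(exp(4*w) - 24*exp(3*w) + 208*exp(2*w) - 768*exp(w) + 1024)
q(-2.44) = 0.04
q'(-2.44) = 0.00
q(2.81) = 0.16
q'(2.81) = -0.37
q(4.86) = 0.01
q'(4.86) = -0.01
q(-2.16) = 0.04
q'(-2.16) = 0.01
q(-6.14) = 0.03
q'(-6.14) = 0.00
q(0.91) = 0.42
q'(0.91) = 1.17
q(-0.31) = 0.07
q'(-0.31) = 0.05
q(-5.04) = 0.03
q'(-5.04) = 0.00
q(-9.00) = 0.03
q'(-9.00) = 0.00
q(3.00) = 0.11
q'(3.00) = -0.21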